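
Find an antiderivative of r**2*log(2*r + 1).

Use integration by parts with u = log(2*r + 1), dv = r**2 dr.
Then du = 2/(2*r + 1) dr and v = r**3/3.

r**3*log(2*r + 1)/3 - r**3/9 + r**2/12 - r/12 + log(2*r + 1)/24 + C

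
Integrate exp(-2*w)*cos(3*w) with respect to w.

Let I denote the integral. Integrate by parts with u = cos(3*w), dv = exp(-2*w) dw, so v = -exp(-2*w)/2: I = -exp(-2*w)*cos(3*w)/2 − (3/2)·∫ exp(-2*w)*sin(3*w) dw.
Apply parts again with u = sin(3*w), dv = exp(-2*w) dw: ∫ exp(-2*w)*sin(3*w) dw = -exp(-2*w)*sin(3*w)/2 + (3/2)·I. Substituting back brings back I: I = 3*exp(-2*w)*sin(3*w)/4 - exp(-2*w)*cos(3*w)/2 − (9/4)·I.
Solving for I: (1 + 9/4)·I equals the remaining terms, so I = (4/13)·(3*exp(-2*w)*sin(3*w)/4 - exp(-2*w)*cos(3*w)/2).

3*exp(-2*w)*sin(3*w)/13 - 2*exp(-2*w)*cos(3*w)/13 + C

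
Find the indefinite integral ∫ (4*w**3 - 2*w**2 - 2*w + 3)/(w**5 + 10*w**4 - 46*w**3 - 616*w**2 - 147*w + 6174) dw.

Factor the denominator: (w - 7)*(w - 3)*(w + 6)*(w + 7)**2.
Partial-fraction decomposition: 38083/(4900*(w + 7)) + 1453/(140*(w + 7)**2) - 307/(39*(w + 6)) - 29/(1200*(w - 3)) + 1263/(10192*(w - 7)).
Integrate each term; A/(w−a) gives A·log|w−a|; A/(w−a)² gives −A/(w−a).

1263*log(w - 7)/10192 - 29*log(w - 3)/1200 - 307*log(w + 6)/39 + 38083*log(w + 7)/4900 - 1453/(140*w + 980) + C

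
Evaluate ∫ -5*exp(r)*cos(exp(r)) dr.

-5*sin(exp(r)) + C

Let u = exp(r), so du = (exp(r)) dr.
Rewriting, the integral becomes -5·∫ cos(u) du = -5·sin(u).
Substituting back, u = exp(r).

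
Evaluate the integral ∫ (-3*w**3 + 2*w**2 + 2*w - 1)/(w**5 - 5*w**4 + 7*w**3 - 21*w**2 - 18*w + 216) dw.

-51*log(w - 4)/50 + 29*log(w - 3)/45 + 9*log(w + 2)/130 + 448*log(w**2 + 9)/2925 - 697*atan(w/3)/2925 + C

Factor the denominator: (w - 4)*(w - 3)*(w + 2)*(w**2 + 9).
Partial-fraction decomposition: (896*w - 2091)/(2925*(w**2 + 9)) + 9/(130*(w + 2)) + 29/(45*(w - 3)) - 51/(50*(w - 4)).
Integrate each term; A/(w−a) gives A·log|w−a|; the (Bw+D)/(w²+p²) term gives a log and an atan.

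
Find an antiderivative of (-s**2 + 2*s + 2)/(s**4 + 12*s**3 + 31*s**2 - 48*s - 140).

Factor the denominator: (s - 2)*(s + 2)*(s + 5)*(s + 7).
Partial-fraction decomposition: 61/(90*(s + 7)) - 11/(14*(s + 5)) + 1/(10*(s + 2)) + 1/(126*(s - 2)).
Integrate each term: A/(s−a) contributes A·log|s−a|.

log(s - 2)/126 + log(s + 2)/10 - 11*log(s + 5)/14 + 61*log(s + 7)/90 + C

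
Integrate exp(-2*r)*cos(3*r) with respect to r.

3*exp(-2*r)*sin(3*r)/13 - 2*exp(-2*r)*cos(3*r)/13 + C

Let I denote the integral. Integrate by parts with u = cos(3*r), dv = exp(-2*r) dr, so v = -exp(-2*r)/2: I = -exp(-2*r)*cos(3*r)/2 − (3/2)·∫ exp(-2*r)*sin(3*r) dr.
Apply parts again with u = sin(3*r), dv = exp(-2*r) dr: ∫ exp(-2*r)*sin(3*r) dr = -exp(-2*r)*sin(3*r)/2 + (3/2)·I. Substituting back brings back I: I = 3*exp(-2*r)*sin(3*r)/4 - exp(-2*r)*cos(3*r)/2 − (9/4)·I.
Solving for I: (1 + 9/4)·I equals the remaining terms, so I = (4/13)·(3*exp(-2*r)*sin(3*r)/4 - exp(-2*r)*cos(3*r)/2).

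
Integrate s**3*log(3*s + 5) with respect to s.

s**4*log(3*s + 5)/4 - s**4/16 + 5*s**3/36 - 25*s**2/72 + 125*s/108 - 625*log(3*s + 5)/324 + C

Use integration by parts with u = log(3*s + 5), dv = s**3 ds.
Then du = 3/(3*s + 5) ds and v = s**4/4.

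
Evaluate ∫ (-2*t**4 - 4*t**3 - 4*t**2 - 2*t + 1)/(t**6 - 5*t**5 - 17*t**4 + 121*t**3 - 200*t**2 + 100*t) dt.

log(t)/100 - 1859*log(t - 5)/1800 + 895*log(t - 2)/1764 + 11*log(t - 1)/24 + 839*log(t + 5)/14700 - 83/(42*t - 84) + C

Factor the denominator: t*(t - 5)*(t - 2)**2*(t - 1)*(t + 5).
Partial-fraction decomposition: 839/(14700*(t + 5)) + 11/(24*(t - 1)) + 895/(1764*(t - 2)) + 83/(42*(t - 2)**2) - 1859/(1800*(t - 5)) + 1/(100*t).
Integrate each term; A/(t−a) gives A·log|t−a|; A/(t−a)² gives −A/(t−a).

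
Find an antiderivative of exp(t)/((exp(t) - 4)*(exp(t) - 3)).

Let u = e^t, du = e^t dt.
The integral becomes ∫ du/((u-3)(u-4)); decompose into partial fractions.

log(exp(t) - 4) - log(exp(t) - 3) + C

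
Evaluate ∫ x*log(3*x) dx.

Use integration by parts with u = log(3*x), dv = x dx.
Then du = 1/x dx and v = x**2/2.

x**2*(log(x) + log(3))/2 - x**2/4 + C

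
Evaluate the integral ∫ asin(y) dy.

Use integration by parts with u = arcsin(y), dv = dy.
Then du = 1/sqrt(-y**2 + 1) dy.

y*asin(y) + sqrt(-y**2 + 1) + C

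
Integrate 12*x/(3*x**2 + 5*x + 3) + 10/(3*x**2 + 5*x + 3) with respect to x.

2*log(3*x**2 + 5*x + 3) + C

Let u = 3*x**2 + 5*x + 3, so du = (6*x + 5) dx.
Rewriting, the integral becomes 2·∫ 1/u du = 2·log(u).
Substituting back, u = 3*x**2 + 5*x + 3.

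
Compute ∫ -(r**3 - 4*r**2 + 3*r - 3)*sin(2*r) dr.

Use integration by parts with u = r**3 - 4*r**2 + 3*r - 3, dv = -sin(2*r) dr, so v = cos(2*r)/2.
Apply parts 3 times (tabular method): alternate signs, differentiate u down to 0, integrate dv up.

r**3*cos(2*r)/2 - 3*r**2*sin(2*r)/4 - 2*r**2*cos(2*r) + 2*r*sin(2*r) + 3*r*cos(2*r)/4 - 3*sin(2*r)/8 - cos(2*r)/2 + C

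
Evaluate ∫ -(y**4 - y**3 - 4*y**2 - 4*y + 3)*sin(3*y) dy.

Use integration by parts with u = y**4 - y**3 - 4*y**2 - 4*y + 3, dv = -sin(3*y) dy, so v = cos(3*y)/3.
Apply parts 4 times (tabular method): alternate signs, differentiate u down to 0, integrate dv up.

y**4*cos(3*y)/3 - 4*y**3*sin(3*y)/9 - y**3*cos(3*y)/3 + y**2*sin(3*y)/3 - 16*y**2*cos(3*y)/9 + 32*y*sin(3*y)/27 - 10*y*cos(3*y)/9 + 10*sin(3*y)/27 + 113*cos(3*y)/81 + C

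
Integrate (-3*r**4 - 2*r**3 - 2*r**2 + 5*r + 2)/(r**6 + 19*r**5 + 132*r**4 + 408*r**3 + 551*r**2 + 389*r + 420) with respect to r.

Factor the denominator: (r + 3)*(r + 4)*(r + 5)*(r + 7)*(r**2 + 1).
Partial-fraction decomposition: (83*r + 144)/(11050*(r**2 + 1)) + 277/(50*(r + 7)) - 849/(52*(r + 5)) + 230/(17*(r + 4)) - 11/(4*(r + 3)).
Integrate each term; A/(r−a) gives A·log|r−a|; the (Br+D)/(r²+p²) term gives a log and an atan.

-11*log(r + 3)/4 + 230*log(r + 4)/17 - 849*log(r + 5)/52 + 277*log(r + 7)/50 + 83*log(r**2 + 1)/22100 + 72*atan(r)/5525 + C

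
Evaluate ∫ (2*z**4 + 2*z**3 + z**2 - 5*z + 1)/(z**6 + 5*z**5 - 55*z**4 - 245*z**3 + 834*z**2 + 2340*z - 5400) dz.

Factor the denominator: (z - 6)*(z - 3)*(z - 2)*(z + 5)**2*(z + 6).
Partial-fraction decomposition: -2227/(864*(z + 6)) + 947985/(379456*(z + 5)) - 1051/(616*(z + 5)**2) + 43/(1568*(z - 2)) - 211/(1728*(z - 3)) + 3031/(17424*(z - 6)).
Integrate each term; A/(z−a) gives A·log|z−a|; A/(z−a)² gives −A/(z−a).

3031*log(z - 6)/17424 - 211*log(z - 3)/1728 + 43*log(z - 2)/1568 + 947985*log(z + 5)/379456 - 2227*log(z + 6)/864 + 1051/(616*z + 3080) + C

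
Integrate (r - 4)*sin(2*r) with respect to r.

Use integration by parts with u = r - 4, dv = sin(2*r) dr, so v = -cos(2*r)/2.
Apply parts 1 times (tabular method): alternate signs, differentiate u down to 0, integrate dv up.

-r*cos(2*r)/2 + sin(2*r)/4 + 2*cos(2*r) + C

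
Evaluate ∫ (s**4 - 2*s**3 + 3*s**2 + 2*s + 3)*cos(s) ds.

s**4*sin(s) - 2*s**3*sin(s) + 4*s**3*cos(s) - 9*s**2*sin(s) - 6*s**2*cos(s) + 14*s*sin(s) - 18*s*cos(s) + 21*sin(s) + 14*cos(s) + C

Use integration by parts with u = s**4 - 2*s**3 + 3*s**2 + 2*s + 3, dv = cos(s) ds, so v = sin(s).
Apply parts 4 times (tabular method): alternate signs, differentiate u down to 0, integrate dv up.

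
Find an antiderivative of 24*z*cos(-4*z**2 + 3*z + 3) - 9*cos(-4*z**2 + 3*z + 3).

Let u = 4*z**2 - 3*z - 3, so du = (8*z - 3) dz.
Rewriting, the integral becomes 3·∫ cos(u) du = 3·sin(u).
Substituting back, u = 4*z**2 - 3*z - 3.

-3*sin(-4*z**2 + 3*z + 3) + C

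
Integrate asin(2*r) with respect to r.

r*asin(2*r) + sqrt(-4*r**2 + 1)/2 + C

Use integration by parts with u = arcsin(2*r), dv = dr.
Then du = 2/sqrt(-4*r**2 + 1) dr.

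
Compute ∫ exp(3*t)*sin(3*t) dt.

Let I denote the integral. Integrate by parts with u = sin(3*t), dv = exp(3*t) dt, so v = exp(3*t)/3: I = exp(3*t)*sin(3*t)/3 − ∫ exp(3*t)*cos(3*t) dt.
Apply parts again with u = cos(3*t), dv = exp(3*t) dt: ∫ exp(3*t)*cos(3*t) dt = exp(3*t)*cos(3*t)/3 + I. Substituting back brings back I: I = exp(3*t)*sin(3*t)/3 - exp(3*t)*cos(3*t)/3 − I.
Solving for I: (1 + 1)·I equals the remaining terms, so I = (1/2)·(exp(3*t)*sin(3*t)/3 - exp(3*t)*cos(3*t)/3).

exp(3*t)*sin(3*t)/6 - exp(3*t)*cos(3*t)/6 + C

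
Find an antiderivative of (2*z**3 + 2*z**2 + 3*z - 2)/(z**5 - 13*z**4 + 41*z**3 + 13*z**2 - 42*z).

Factor the denominator: z*(z - 7)*(z - 6)*(z - 1)*(z + 1).
Partial-fraction decomposition: -5/(112*(z + 1)) + 1/(12*(z - 1)) - 52/(21*(z - 6)) + 803/(336*(z - 7)) + 1/(21*z).
Integrate each term: A/(z−a) contributes A·log|z−a|.

log(z)/21 + 803*log(z - 7)/336 - 52*log(z - 6)/21 + log(z - 1)/12 - 5*log(z + 1)/112 + C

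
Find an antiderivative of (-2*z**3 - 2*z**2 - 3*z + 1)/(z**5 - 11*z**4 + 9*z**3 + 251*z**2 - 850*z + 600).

Factor the denominator: (z - 6)*(z - 5)*(z - 4)*(z - 1)*(z + 5).
Partial-fraction decomposition: 2/(55*(z + 5)) + 1/(60*(z - 1)) - 19/(6*(z - 4)) + 157/(20*(z - 5)) - 521/(110*(z - 6)).
Integrate each term: A/(z−a) contributes A·log|z−a|.

-521*log(z - 6)/110 + 157*log(z - 5)/20 - 19*log(z - 4)/6 + log(z - 1)/60 + 2*log(z + 5)/55 + C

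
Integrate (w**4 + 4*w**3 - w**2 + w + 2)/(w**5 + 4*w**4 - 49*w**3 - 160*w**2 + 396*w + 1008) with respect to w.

41*log(w - 6)/60 - 37*log(w - 3)/210 - log(w + 2)/20 + 3*log(w + 4)/70 + log(w + 7)/2 + C

Factor the denominator: (w - 6)*(w - 3)*(w + 2)*(w + 4)*(w + 7).
Partial-fraction decomposition: 1/(2*(w + 7)) + 3/(70*(w + 4)) - 1/(20*(w + 2)) - 37/(210*(w - 3)) + 41/(60*(w - 6)).
Integrate each term: A/(w−a) contributes A·log|w−a|.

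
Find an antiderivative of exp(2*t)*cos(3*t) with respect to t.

Let I denote the integral. Integrate by parts with u = cos(3*t), dv = exp(2*t) dt, so v = exp(2*t)/2: I = exp(2*t)*cos(3*t)/2 + (3/2)·∫ exp(2*t)*sin(3*t) dt.
Apply parts again with u = sin(3*t), dv = exp(2*t) dt: ∫ exp(2*t)*sin(3*t) dt = exp(2*t)*sin(3*t)/2 − (3/2)·I. Substituting back brings back I: I = 3*exp(2*t)*sin(3*t)/4 + exp(2*t)*cos(3*t)/2 − (9/4)·I.
Solving for I: (1 + 9/4)·I equals the remaining terms, so I = (4/13)·(3*exp(2*t)*sin(3*t)/4 + exp(2*t)*cos(3*t)/2).

3*exp(2*t)*sin(3*t)/13 + 2*exp(2*t)*cos(3*t)/13 + C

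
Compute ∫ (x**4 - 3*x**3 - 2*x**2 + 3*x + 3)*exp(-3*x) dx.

Use integration by parts with u = x**4 - 3*x**3 - 2*x**2 + 3*x + 3, dv = exp(-3*x) dx, so v = -exp(-3*x)/3.
Apply parts 4 times (tabular method): alternate signs, differentiate u down to 0, integrate dv up.

(-27*x**4 + 45*x**3 + 99*x**2 - 15*x - 86)*exp(-3*x)/81 + C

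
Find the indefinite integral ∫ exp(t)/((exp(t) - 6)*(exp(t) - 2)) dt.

log(exp(t) - 6)/4 - log(exp(t) - 2)/4 + C

Let u = e^t, du = e^t dt.
The integral becomes ∫ du/((u-6)(u-2)); decompose into partial fractions.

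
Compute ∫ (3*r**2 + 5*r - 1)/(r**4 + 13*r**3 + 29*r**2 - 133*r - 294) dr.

Factor the denominator: (r - 3)*(r + 2)*(r + 7)**2.
Partial-fraction decomposition: -37/(500*(r + 7)) + 111/(50*(r + 7)**2) - 1/(125*(r + 2)) + 41/(500*(r - 3)).
Integrate each term; A/(r−a) gives A·log|r−a|; A/(r−a)² gives −A/(r−a).

41*log(r - 3)/500 - log(r + 2)/125 - 37*log(r + 7)/500 - 111/(50*r + 350) + C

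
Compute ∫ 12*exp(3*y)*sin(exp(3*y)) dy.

Let u = exp(3*y), so du = (3*exp(3*y)) dy.
Rewriting, the integral becomes 4·∫ sin(u) du = 4·-cos(u).
Substituting back, u = exp(3*y).

-4*cos(exp(3*y)) + C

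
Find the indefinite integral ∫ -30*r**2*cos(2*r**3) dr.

Let u = 2*r**3, so du = (6*r**2) dr.
Rewriting, the integral becomes -5·∫ cos(u) du = -5·sin(u).
Substituting back, u = 2*r**3.

-5*sin(2*r**3) + C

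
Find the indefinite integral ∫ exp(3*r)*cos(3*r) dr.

Let I denote the integral. Integrate by parts with u = cos(3*r), dv = exp(3*r) dr, so v = exp(3*r)/3: I = exp(3*r)*cos(3*r)/3 + ∫ exp(3*r)*sin(3*r) dr.
Apply parts again with u = sin(3*r), dv = exp(3*r) dr: ∫ exp(3*r)*sin(3*r) dr = exp(3*r)*sin(3*r)/3 − I. Substituting back brings back I: I = exp(3*r)*sin(3*r)/3 + exp(3*r)*cos(3*r)/3 − I.
Solving for I: (1 + 1)·I equals the remaining terms, so I = (1/2)·(exp(3*r)*sin(3*r)/3 + exp(3*r)*cos(3*r)/3).

exp(3*r)*sin(3*r)/6 + exp(3*r)*cos(3*r)/6 + C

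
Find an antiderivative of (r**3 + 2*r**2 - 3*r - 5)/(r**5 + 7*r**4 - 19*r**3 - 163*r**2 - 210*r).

Factor the denominator: r*(r - 5)*(r + 2)*(r + 3)*(r + 7).
Partial-fraction decomposition: -229/(1680*(r + 7)) + 5/(96*(r + 3)) + 1/(70*(r + 2)) + 31/(672*(r - 5)) + 1/(42*r).
Integrate each term: A/(r−a) contributes A·log|r−a|.

log(r)/42 + 31*log(r - 5)/672 + log(r + 2)/70 + 5*log(r + 3)/96 - 229*log(r + 7)/1680 + C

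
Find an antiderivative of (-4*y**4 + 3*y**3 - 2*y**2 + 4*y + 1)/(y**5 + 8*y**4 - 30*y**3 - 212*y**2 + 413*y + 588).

Factor the denominator: (y - 4)*(y - 3)*(y + 1)*(y + 7)**2.
Partial-fraction decomposition: -961/(300*(y + 7)) + 163/(10*(y + 7)**2) - 1/(60*(y + 1)) + 31/(50*(y - 3)) - 7/(5*(y - 4)).
Integrate each term; A/(y−a) gives A·log|y−a|; A/(y−a)² gives −A/(y−a).

-7*log(y - 4)/5 + 31*log(y - 3)/50 - log(y + 1)/60 - 961*log(y + 7)/300 - 163/(10*y + 70) + C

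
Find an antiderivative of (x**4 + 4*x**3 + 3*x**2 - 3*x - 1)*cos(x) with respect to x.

x**4*sin(x) + 4*x**3*sin(x) + 4*x**3*cos(x) - 9*x**2*sin(x) + 12*x**2*cos(x) - 27*x*sin(x) - 18*x*cos(x) + 17*sin(x) - 27*cos(x) + C

Use integration by parts with u = x**4 + 4*x**3 + 3*x**2 - 3*x - 1, dv = cos(x) dx, so v = sin(x).
Apply parts 4 times (tabular method): alternate signs, differentiate u down to 0, integrate dv up.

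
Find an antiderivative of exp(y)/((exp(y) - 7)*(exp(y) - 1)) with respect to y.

log(exp(y) - 7)/6 - log(exp(y) - 1)/6 + C

Let u = e^y, du = e^y dy.
The integral becomes ∫ du/((u-7)(u-1)); decompose into partial fractions.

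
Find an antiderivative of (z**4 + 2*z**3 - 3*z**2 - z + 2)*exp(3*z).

Use integration by parts with u = z**4 + 2*z**3 - 3*z**2 - z + 2, dv = exp(3*z) dz, so v = exp(3*z)/3.
Apply parts 4 times (tabular method): alternate signs, differentiate u down to 0, integrate dv up.

(27*z**4 + 18*z**3 - 99*z**2 + 39*z + 41)*exp(3*z)/81 + C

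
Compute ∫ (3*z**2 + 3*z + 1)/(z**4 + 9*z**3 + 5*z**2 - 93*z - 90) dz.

Factor the denominator: (z - 3)*(z + 1)*(z + 5)*(z + 6).
Partial-fraction decomposition: -91/(45*(z + 6)) + 61/(32*(z + 5)) - 1/(80*(z + 1)) + 37/(288*(z - 3)).
Integrate each term: A/(z−a) contributes A·log|z−a|.

37*log(z - 3)/288 - log(z + 1)/80 + 61*log(z + 5)/32 - 91*log(z + 6)/45 + C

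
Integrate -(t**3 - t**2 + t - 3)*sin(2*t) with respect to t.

t**3*cos(2*t)/2 - 3*t**2*sin(2*t)/4 - t**2*cos(2*t)/2 + t*sin(2*t)/2 - t*cos(2*t)/4 + sin(2*t)/8 - 5*cos(2*t)/4 + C

Use integration by parts with u = t**3 - t**2 + t - 3, dv = -sin(2*t) dt, so v = cos(2*t)/2.
Apply parts 3 times (tabular method): alternate signs, differentiate u down to 0, integrate dv up.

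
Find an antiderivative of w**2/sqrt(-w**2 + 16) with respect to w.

-w*sqrt(-w**2 + 16)/2 + 8*asin(w/4) + C

Substitute w = 4·sin(θ), so dw = 4·cos(θ) dθ and the radical becomes sqrt(-w**2 + 16) = 4·cos(θ) by the Pythagorean identity.
Integrate the resulting trig expression in θ, then back-substitute θ = asin(w/4), sin(θ) = w/4, cos(θ) = sqrt(-w**2 + 16)/4 (absorbing any constant into C).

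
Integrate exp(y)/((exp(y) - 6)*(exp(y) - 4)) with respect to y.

Let u = e^y, du = e^y dy.
The integral becomes ∫ du/((u-6)(u-4)); decompose into partial fractions.

log(exp(y) - 6)/2 - log(exp(y) - 4)/2 + C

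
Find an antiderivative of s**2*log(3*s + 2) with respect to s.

Use integration by parts with u = log(3*s + 2), dv = s**2 ds.
Then du = 3/(3*s + 2) ds and v = s**3/3.

s**3*log(3*s + 2)/3 - s**3/9 + s**2/9 - 4*s/27 + 8*log(3*s + 2)/81 + C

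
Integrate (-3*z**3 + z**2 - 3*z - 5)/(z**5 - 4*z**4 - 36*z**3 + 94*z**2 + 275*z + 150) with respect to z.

Factor the denominator: (z - 6)*(z - 5)*(z + 1)**2*(z + 5).
Partial-fraction decomposition: 41/(176*(z + 5)) - 583/(7056*(z + 1)) + 1/(84*(z + 1)**2) + 37/(36*(z - 5)) - 635/(539*(z - 6)).
Integrate each term; A/(z−a) gives A·log|z−a|; A/(z−a)² gives −A/(z−a).

-635*log(z - 6)/539 + 37*log(z - 5)/36 - 583*log(z + 1)/7056 + 41*log(z + 5)/176 - 1/(84*z + 84) + C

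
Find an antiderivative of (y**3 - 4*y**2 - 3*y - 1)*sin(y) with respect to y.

-y**3*cos(y) + 3*y**2*sin(y) + 4*y**2*cos(y) - 8*y*sin(y) + 9*y*cos(y) - 9*sin(y) - 7*cos(y) + C

Use integration by parts with u = y**3 - 4*y**2 - 3*y - 1, dv = sin(y) dy, so v = -cos(y).
Apply parts 3 times (tabular method): alternate signs, differentiate u down to 0, integrate dv up.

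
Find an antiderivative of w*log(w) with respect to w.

Use integration by parts with u = log(w), dv = w dw.
Then du = 1/w dw and v = w**2/2.

w**2*log(w)/2 - w**2/4 + C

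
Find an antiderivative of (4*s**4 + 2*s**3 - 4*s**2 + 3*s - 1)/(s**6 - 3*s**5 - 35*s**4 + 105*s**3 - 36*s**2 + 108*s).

Factor the denominator: s*(s - 6)*(s - 3)*(s + 6)*(s**2 + 1).
Partial-fraction decomposition: -(2*s - 1)/(37*(s**2 + 1)) - 4589/(23976*(s + 6)) - 35/(81*(s - 3)) + 5489/(7992*(s - 6)) - 1/(108*s).
Integrate each term; A/(s−a) gives A·log|s−a|; the (Bs+D)/(s²+p²) term gives a log and an atan.

-log(s)/108 + 5489*log(s - 6)/7992 - 35*log(s - 3)/81 - 4589*log(s + 6)/23976 - log(s**2 + 1)/37 + atan(s)/37 + C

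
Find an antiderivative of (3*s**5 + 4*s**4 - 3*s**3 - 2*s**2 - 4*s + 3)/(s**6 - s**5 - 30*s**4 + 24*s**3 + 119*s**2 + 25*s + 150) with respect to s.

11433*log(s - 5)/3640 - 189*log(s - 3)/160 - log(s + 2)/105 + 6527*log(s + 5)/6240 + log(s**2 + 1)/520 + atan(s)/20 + C

Factor the denominator: (s - 5)*(s - 3)*(s + 2)*(s + 5)*(s**2 + 1).
Partial-fraction decomposition: (s + 13)/(260*(s**2 + 1)) + 6527/(6240*(s + 5)) - 1/(105*(s + 2)) - 189/(160*(s - 3)) + 11433/(3640*(s - 5)).
Integrate each term; A/(s−a) gives A·log|s−a|; the (Bs+D)/(s²+p²) term gives a log and an atan.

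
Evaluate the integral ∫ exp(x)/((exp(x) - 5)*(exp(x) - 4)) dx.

log(exp(x) - 5) - log(exp(x) - 4) + C

Let u = e^x, du = e^x dx.
The integral becomes ∫ du/((u-4)(u-5)); decompose into partial fractions.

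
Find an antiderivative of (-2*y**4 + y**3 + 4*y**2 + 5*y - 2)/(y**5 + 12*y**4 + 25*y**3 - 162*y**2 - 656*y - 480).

Factor the denominator: (y - 4)*(y + 1)*(y + 4)*(y + 5)*(y + 6).
Partial-fraction decomposition: -674/(25*(y + 6)) + 217/(6*(y + 5)) - 89/(8*(y + 4)) + 1/(50*(y + 1)) - 61/(600*(y - 4)).
Integrate each term: A/(y−a) contributes A·log|y−a|.

-61*log(y - 4)/600 + log(y + 1)/50 - 89*log(y + 4)/8 + 217*log(y + 5)/6 - 674*log(y + 6)/25 + C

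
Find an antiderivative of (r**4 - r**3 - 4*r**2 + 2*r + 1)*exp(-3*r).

(-27*r**4 - 9*r**3 + 99*r**2 + 12*r - 23)*exp(-3*r)/81 + C

Use integration by parts with u = r**4 - r**3 - 4*r**2 + 2*r + 1, dv = exp(-3*r) dr, so v = -exp(-3*r)/3.
Apply parts 4 times (tabular method): alternate signs, differentiate u down to 0, integrate dv up.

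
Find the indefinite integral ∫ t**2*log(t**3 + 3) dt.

t**3*log(t**3 + 3)/3 - t**3/3 + log(t**3 + 3) + C

Let u = t**3 + 3, so du = (3*t**2) dt.
The integral becomes (1/3)·∫ log(u) du; integrate by parts with u′=log(u), dv′=du.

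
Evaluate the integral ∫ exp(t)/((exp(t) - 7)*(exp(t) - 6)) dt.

log(exp(t) - 7) - log(exp(t) - 6) + C

Let u = e^t, du = e^t dt.
The integral becomes ∫ du/((u-6)(u-7)); decompose into partial fractions.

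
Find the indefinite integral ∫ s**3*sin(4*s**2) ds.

-s**2*cos(4*s**2)/8 + sin(4*s**2)/32 + C

Let u = s², du = 2s ds; rewrite as (1/2)∫ u^1·sin(4u) du.
Now integrate by parts 1 time.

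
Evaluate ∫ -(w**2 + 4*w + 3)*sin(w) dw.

Use integration by parts with u = w**2 + 4*w + 3, dv = -sin(w) dw, so v = cos(w).
Apply parts 2 times (tabular method): alternate signs, differentiate u down to 0, integrate dv up.

w**2*cos(w) - 2*w*sin(w) + 4*w*cos(w) - 4*sin(w) + cos(w) + C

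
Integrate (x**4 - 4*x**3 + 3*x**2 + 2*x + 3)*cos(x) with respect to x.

x**4*sin(x) - 4*x**3*sin(x) + 4*x**3*cos(x) - 9*x**2*sin(x) - 12*x**2*cos(x) + 26*x*sin(x) - 18*x*cos(x) + 21*sin(x) + 26*cos(x) + C

Use integration by parts with u = x**4 - 4*x**3 + 3*x**2 + 2*x + 3, dv = cos(x) dx, so v = sin(x).
Apply parts 4 times (tabular method): alternate signs, differentiate u down to 0, integrate dv up.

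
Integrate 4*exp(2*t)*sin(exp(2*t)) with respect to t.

-2*cos(exp(2*t)) + C

Let u = exp(2*t), so du = (2*exp(2*t)) dt.
Rewriting, the integral becomes 2·∫ sin(u) du = 2·-cos(u).
Substituting back, u = exp(2*t).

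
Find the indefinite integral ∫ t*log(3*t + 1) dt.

Use integration by parts with u = log(3*t + 1), dv = t dt.
Then du = 3/(3*t + 1) dt and v = t**2/2.

t**2*log(3*t + 1)/2 - t**2/4 + t/6 - log(3*t + 1)/18 + C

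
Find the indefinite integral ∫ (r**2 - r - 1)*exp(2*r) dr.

(r**2 - 2*r)*exp(2*r)/2 + C

Use integration by parts with u = r**2 - r - 1, dv = exp(2*r) dr, so v = exp(2*r)/2.
Apply parts 2 times (tabular method): alternate signs, differentiate u down to 0, integrate dv up.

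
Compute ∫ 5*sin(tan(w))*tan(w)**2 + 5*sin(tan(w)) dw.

Let u = tan(w), so du = (tan(w)**2 + 1) dw.
Rewriting, the integral becomes 5·∫ sin(u) du = 5·-cos(u).
Substituting back, u = tan(w).

-5*cos(tan(w)) + C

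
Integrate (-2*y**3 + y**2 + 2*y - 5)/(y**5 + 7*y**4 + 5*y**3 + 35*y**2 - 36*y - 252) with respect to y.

-log(y - 2)/36 - 11*log(y + 2)/260 + 358*log(y + 7)/1305 - 77*log(y**2 + 9)/754 - 41*atan(y/3)/1131 + C

Factor the denominator: (y - 2)*(y + 2)*(y + 7)*(y**2 + 9).
Partial-fraction decomposition: -(77*y + 41)/(377*(y**2 + 9)) + 358/(1305*(y + 7)) - 11/(260*(y + 2)) - 1/(36*(y - 2)).
Integrate each term; A/(y−a) gives A·log|y−a|; the (By+D)/(y²+p²) term gives a log and an atan.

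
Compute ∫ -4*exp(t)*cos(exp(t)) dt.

Let u = exp(t), so du = (exp(t)) dt.
Rewriting, the integral becomes -4·∫ cos(u) du = -4·sin(u).
Substituting back, u = exp(t).

-4*sin(exp(t)) + C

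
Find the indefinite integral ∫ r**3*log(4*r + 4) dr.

r**4*log(4*r + 4)/4 - r**4/16 + r**3/12 - r**2/8 + r/4 - log(r + 1)/4 + C

Use integration by parts with u = log(4*r + 4), dv = r**3 dr.
Then du = 4/(4*r + 4) dr and v = r**4/4.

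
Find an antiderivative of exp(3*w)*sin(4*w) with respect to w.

Let I denote the integral. Integrate by parts with u = sin(4*w), dv = exp(3*w) dw, so v = exp(3*w)/3: I = exp(3*w)*sin(4*w)/3 − (4/3)·∫ exp(3*w)*cos(4*w) dw.
Apply parts again with u = cos(4*w), dv = exp(3*w) dw: ∫ exp(3*w)*cos(4*w) dw = exp(3*w)*cos(4*w)/3 + (4/3)·I. Substituting back brings back I: I = exp(3*w)*sin(4*w)/3 - 4*exp(3*w)*cos(4*w)/9 − (16/9)·I.
Solving for I: (1 + 16/9)·I equals the remaining terms, so I = (9/25)·(exp(3*w)*sin(4*w)/3 - 4*exp(3*w)*cos(4*w)/9).

3*exp(3*w)*sin(4*w)/25 - 4*exp(3*w)*cos(4*w)/25 + C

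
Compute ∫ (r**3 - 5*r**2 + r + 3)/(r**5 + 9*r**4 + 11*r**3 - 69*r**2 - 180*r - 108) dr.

-log(r - 3)/90 + log(r + 1)/10 - 27*log(r + 2)/20 + 2*log(r + 3) - 133*log(r + 6)/180 + C

Factor the denominator: (r - 3)*(r + 1)*(r + 2)*(r + 3)*(r + 6).
Partial-fraction decomposition: -133/(180*(r + 6)) + 2/(r + 3) - 27/(20*(r + 2)) + 1/(10*(r + 1)) - 1/(90*(r - 3)).
Integrate each term: A/(r−a) contributes A·log|r−a|.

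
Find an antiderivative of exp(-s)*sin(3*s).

Let I denote the integral. Integrate by parts with u = sin(3*s), dv = exp(-s) ds, so v = -exp(-s): I = -exp(-s)*sin(3*s) + 3·∫ exp(-s)*cos(3*s) ds.
Apply parts again with u = cos(3*s), dv = exp(-s) ds: ∫ exp(-s)*cos(3*s) ds = -exp(-s)*cos(3*s) − 3·I. Substituting back brings back I: I = -exp(-s)*sin(3*s) - 3*exp(-s)*cos(3*s) − 9·I.
Solving for I: (1 + 9)·I equals the remaining terms, so I = (1/10)·(-exp(-s)*sin(3*s) - 3*exp(-s)*cos(3*s)).

-exp(-s)*sin(3*s)/10 - 3*exp(-s)*cos(3*s)/10 + C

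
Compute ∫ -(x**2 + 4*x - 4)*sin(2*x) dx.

Use integration by parts with u = x**2 + 4*x - 4, dv = -sin(2*x) dx, so v = cos(2*x)/2.
Apply parts 2 times (tabular method): alternate signs, differentiate u down to 0, integrate dv up.

x**2*cos(2*x)/2 - x*sin(2*x)/2 + 2*x*cos(2*x) - sin(2*x) - 9*cos(2*x)/4 + C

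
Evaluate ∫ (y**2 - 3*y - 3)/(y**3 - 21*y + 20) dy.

log(y - 4)/27 + 5*log(y - 1)/18 + 37*log(y + 5)/54 + C

Factor the denominator: (y - 4)*(y - 1)*(y + 5).
Partial-fraction decomposition: 37/(54*(y + 5)) + 5/(18*(y - 1)) + 1/(27*(y - 4)).
Integrate each term: A/(y−a) contributes A·log|y−a|.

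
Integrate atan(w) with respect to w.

Use integration by parts with u = arctan(w), dv = dw.
Then du = 1/(w**2 + 1) dw.

w*atan(w) - log(w**2 + 1)/2 + C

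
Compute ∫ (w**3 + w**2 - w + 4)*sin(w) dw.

-w**3*cos(w) + 3*w**2*sin(w) - w**2*cos(w) + 2*w*sin(w) + 7*w*cos(w) - 7*sin(w) - 2*cos(w) + C

Use integration by parts with u = w**3 + w**2 - w + 4, dv = sin(w) dw, so v = -cos(w).
Apply parts 3 times (tabular method): alternate signs, differentiate u down to 0, integrate dv up.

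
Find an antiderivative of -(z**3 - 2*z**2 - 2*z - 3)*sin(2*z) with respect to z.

Use integration by parts with u = z**3 - 2*z**2 - 2*z - 3, dv = -sin(2*z) dz, so v = cos(2*z)/2.
Apply parts 3 times (tabular method): alternate signs, differentiate u down to 0, integrate dv up.

z**3*cos(2*z)/2 - 3*z**2*sin(2*z)/4 - z**2*cos(2*z) + z*sin(2*z) - 7*z*cos(2*z)/4 + 7*sin(2*z)/8 - cos(2*z) + C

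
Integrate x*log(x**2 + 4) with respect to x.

x**2*log(x**2 + 4)/2 - x**2/2 + 2*log(x**2 + 4) + C

Let u = x**2 + 4, so du = (2*x) dx.
The integral becomes (1/2)·∫ log(u) du; integrate by parts with u′=log(u), dv′=du.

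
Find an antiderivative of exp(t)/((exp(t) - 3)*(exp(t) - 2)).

Let u = e^t, du = e^t dt.
The integral becomes ∫ du/((u-3)(u-2)); decompose into partial fractions.

log(exp(t) - 3) - log(exp(t) - 2) + C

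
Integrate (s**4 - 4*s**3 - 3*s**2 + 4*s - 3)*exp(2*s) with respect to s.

(s**4 - 6*s**3 + 6*s**2 - 2*s - 2)*exp(2*s)/2 + C

Use integration by parts with u = s**4 - 4*s**3 - 3*s**2 + 4*s - 3, dv = exp(2*s) ds, so v = exp(2*s)/2.
Apply parts 4 times (tabular method): alternate signs, differentiate u down to 0, integrate dv up.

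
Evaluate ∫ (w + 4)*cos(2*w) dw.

Use integration by parts with u = w + 4, dv = cos(2*w) dw, so v = sin(2*w)/2.
Apply parts 1 times (tabular method): alternate signs, differentiate u down to 0, integrate dv up.

w*sin(2*w)/2 + 2*sin(2*w) + cos(2*w)/4 + C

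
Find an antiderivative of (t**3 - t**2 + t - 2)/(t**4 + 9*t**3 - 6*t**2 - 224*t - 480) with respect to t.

Factor the denominator: (t - 5)*(t + 4)**2*(t + 6).
Partial-fraction decomposition: 65/(11*(t + 6)) - 407/(81*(t + 4)) + 43/(9*(t + 4)**2) + 103/(891*(t - 5)).
Integrate each term; A/(t−a) gives A·log|t−a|; A/(t−a)² gives −A/(t−a).

103*log(t - 5)/891 - 407*log(t + 4)/81 + 65*log(t + 6)/11 - 43/(9*t + 36) + C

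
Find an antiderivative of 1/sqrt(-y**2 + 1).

Substitute y = sin(θ), so dy = cos(θ) dθ and the radical becomes sqrt(-y**2 + 1) = cos(θ) by the Pythagorean identity.
Integrate the resulting trig expression in θ, then back-substitute θ = asin(y), sin(θ) = y, cos(θ) = sqrt(-y**2 + 1) (absorbing any constant into C).

asin(y) + C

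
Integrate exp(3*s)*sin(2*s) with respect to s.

3*exp(3*s)*sin(2*s)/13 - 2*exp(3*s)*cos(2*s)/13 + C

Let I denote the integral. Integrate by parts with u = sin(2*s), dv = exp(3*s) ds, so v = exp(3*s)/3: I = exp(3*s)*sin(2*s)/3 − (2/3)·∫ exp(3*s)*cos(2*s) ds.
Apply parts again with u = cos(2*s), dv = exp(3*s) ds: ∫ exp(3*s)*cos(2*s) ds = exp(3*s)*cos(2*s)/3 + (2/3)·I. Substituting back brings back I: I = exp(3*s)*sin(2*s)/3 - 2*exp(3*s)*cos(2*s)/9 − (4/9)·I.
Solving for I: (1 + 4/9)·I equals the remaining terms, so I = (9/13)·(exp(3*s)*sin(2*s)/3 - 2*exp(3*s)*cos(2*s)/9).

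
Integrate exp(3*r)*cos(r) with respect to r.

exp(3*r)*sin(r)/10 + 3*exp(3*r)*cos(r)/10 + C

Let I denote the integral. Integrate by parts with u = cos(r), dv = exp(3*r) dr, so v = exp(3*r)/3: I = exp(3*r)*cos(r)/3 + (1/3)·∫ exp(3*r)*sin(r) dr.
Apply parts again with u = sin(r), dv = exp(3*r) dr: ∫ exp(3*r)*sin(r) dr = exp(3*r)*sin(r)/3 − (1/3)·I. Substituting back brings back I: I = exp(3*r)*sin(r)/9 + exp(3*r)*cos(r)/3 − (1/9)·I.
Solving for I: (1 + 1/9)·I equals the remaining terms, so I = (9/10)·(exp(3*r)*sin(r)/9 + exp(3*r)*cos(r)/3).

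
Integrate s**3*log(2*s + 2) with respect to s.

s**4*log(2*s + 2)/4 - s**4/16 + s**3/12 - s**2/8 + s/4 - log(s + 1)/4 + C

Use integration by parts with u = log(2*s + 2), dv = s**3 ds.
Then du = 2/(2*s + 2) ds and v = s**4/4.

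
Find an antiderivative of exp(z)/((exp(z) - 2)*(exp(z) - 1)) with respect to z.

Let u = e^z, du = e^z dz.
The integral becomes ∫ du/((u-1)(u-2)); decompose into partial fractions.

log(exp(z) - 2) - log(exp(z) - 1) + C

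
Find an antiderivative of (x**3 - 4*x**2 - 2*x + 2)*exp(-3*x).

(-3*x**3 + 9*x**2 + 12*x - 2)*exp(-3*x)/9 + C

Use integration by parts with u = x**3 - 4*x**2 - 2*x + 2, dv = exp(-3*x) dx, so v = -exp(-3*x)/3.
Apply parts 3 times (tabular method): alternate signs, differentiate u down to 0, integrate dv up.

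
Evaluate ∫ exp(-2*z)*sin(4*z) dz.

Let I denote the integral. Integrate by parts with u = sin(4*z), dv = exp(-2*z) dz, so v = -exp(-2*z)/2: I = -exp(-2*z)*sin(4*z)/2 + 2·∫ exp(-2*z)*cos(4*z) dz.
Apply parts again with u = cos(4*z), dv = exp(-2*z) dz: ∫ exp(-2*z)*cos(4*z) dz = -exp(-2*z)*cos(4*z)/2 − 2·I. Substituting back brings back I: I = -exp(-2*z)*sin(4*z)/2 - exp(-2*z)*cos(4*z) − 4·I.
Solving for I: (1 + 4)·I equals the remaining terms, so I = (1/5)·(-exp(-2*z)*sin(4*z)/2 - exp(-2*z)*cos(4*z)).

-exp(-2*z)*sin(4*z)/10 - exp(-2*z)*cos(4*z)/5 + C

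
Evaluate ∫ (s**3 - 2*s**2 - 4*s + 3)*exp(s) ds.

Use integration by parts with u = s**3 - 2*s**2 - 4*s + 3, dv = exp(s) ds, so v = exp(s).
Apply parts 3 times (tabular method): alternate signs, differentiate u down to 0, integrate dv up.

(s**3 - 5*s**2 + 6*s - 3)*exp(s) + C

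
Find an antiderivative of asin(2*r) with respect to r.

Use integration by parts with u = arcsin(2*r), dv = dr.
Then du = 2/sqrt(-4*r**2 + 1) dr.

r*asin(2*r) + sqrt(-4*r**2 + 1)/2 + C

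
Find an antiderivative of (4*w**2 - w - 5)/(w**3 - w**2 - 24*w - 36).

Factor the denominator: (w - 6)*(w + 2)*(w + 3).
Partial-fraction decomposition: 34/(9*(w + 3)) - 13/(8*(w + 2)) + 133/(72*(w - 6)).
Integrate each term: A/(w−a) contributes A·log|w−a|.

133*log(w - 6)/72 - 13*log(w + 2)/8 + 34*log(w + 3)/9 + C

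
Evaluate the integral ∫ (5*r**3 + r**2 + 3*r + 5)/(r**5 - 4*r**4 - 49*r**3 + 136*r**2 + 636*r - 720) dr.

12073*log(r - 6)/60500 + 7*log(r - 1)/375 + 311*log(r + 4)/500 - 305*log(r + 5)/363 - 1139/(550*r - 3300) + C

Factor the denominator: (r - 6)**2*(r - 1)*(r + 4)*(r + 5).
Partial-fraction decomposition: -305/(363*(r + 5)) + 311/(500*(r + 4)) + 7/(375*(r - 1)) + 12073/(60500*(r - 6)) + 1139/(550*(r - 6)**2).
Integrate each term; A/(r−a) gives A·log|r−a|; A/(r−a)² gives −A/(r−a).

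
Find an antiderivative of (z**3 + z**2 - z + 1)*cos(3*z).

z**3*sin(3*z)/3 + z**2*sin(3*z)/3 + z**2*cos(3*z)/3 - 5*z*sin(3*z)/9 + 2*z*cos(3*z)/9 + 7*sin(3*z)/27 - 5*cos(3*z)/27 + C

Use integration by parts with u = z**3 + z**2 - z + 1, dv = cos(3*z) dz, so v = sin(3*z)/3.
Apply parts 3 times (tabular method): alternate signs, differentiate u down to 0, integrate dv up.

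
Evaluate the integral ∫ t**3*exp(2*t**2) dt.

(2*t**2 - 1)*exp(2*t**2)/8 + C

Let u = t², du = 2t dt; rewrite as (1/2)∫ u^1·exp(2u) du.
Now integrate by parts 1 time.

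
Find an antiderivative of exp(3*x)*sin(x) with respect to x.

3*exp(3*x)*sin(x)/10 - exp(3*x)*cos(x)/10 + C

Let I denote the integral. Integrate by parts with u = sin(x), dv = exp(3*x) dx, so v = exp(3*x)/3: I = exp(3*x)*sin(x)/3 − (1/3)·∫ exp(3*x)*cos(x) dx.
Apply parts again with u = cos(x), dv = exp(3*x) dx: ∫ exp(3*x)*cos(x) dx = exp(3*x)*cos(x)/3 + (1/3)·I. Substituting back brings back I: I = exp(3*x)*sin(x)/3 - exp(3*x)*cos(x)/9 − (1/9)·I.
Solving for I: (1 + 1/9)·I equals the remaining terms, so I = (9/10)·(exp(3*x)*sin(x)/3 - exp(3*x)*cos(x)/9).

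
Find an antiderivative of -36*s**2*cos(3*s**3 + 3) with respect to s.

Let u = 3*s**3 + 3, so du = (9*s**2) ds.
Rewriting, the integral becomes -4·∫ cos(u) du = -4·sin(u).
Substituting back, u = 3*s**3 + 3.

-4*sin(3*s**3 + 3) + C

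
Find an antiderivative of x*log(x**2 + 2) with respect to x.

x**2*log(x**2 + 2)/2 - x**2/2 + log(x**2 + 2) + C

Let u = x**2 + 2, so du = (2*x) dx.
The integral becomes (1/2)·∫ log(u) du; integrate by parts with u′=log(u), dv′=du.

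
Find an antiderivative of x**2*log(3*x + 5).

x**3*log(3*x + 5)/3 - x**3/9 + 5*x**2/18 - 25*x/27 + 125*log(3*x + 5)/81 + C

Use integration by parts with u = log(3*x + 5), dv = x**2 dx.
Then du = 3/(3*x + 5) dx and v = x**3/3.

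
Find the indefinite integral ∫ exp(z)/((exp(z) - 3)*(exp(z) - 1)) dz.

log(exp(z) - 3)/2 - log(exp(z) - 1)/2 + C

Let u = e^z, du = e^z dz.
The integral becomes ∫ du/((u-1)(u-3)); decompose into partial fractions.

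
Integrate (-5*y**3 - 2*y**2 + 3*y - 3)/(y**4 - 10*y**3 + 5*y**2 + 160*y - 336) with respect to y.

-1795*log(y - 7)/132 + 343*log(y - 4)/24 - 21*log(y - 3)/4 - 39*log(y + 4)/88 + C

Factor the denominator: (y - 7)*(y - 4)*(y - 3)*(y + 4).
Partial-fraction decomposition: -39/(88*(y + 4)) - 21/(4*(y - 3)) + 343/(24*(y - 4)) - 1795/(132*(y - 7)).
Integrate each term: A/(y−a) contributes A·log|y−a|.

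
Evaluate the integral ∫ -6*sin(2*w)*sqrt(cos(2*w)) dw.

2*cos(2*w)**(3/2) + C

Let u = cos(2*w), so du = (-2*sin(2*w)) dw.
Rewriting, the integral becomes 3·∫ √u du = 3·(2/3)u^(3/2).
Substituting back, u = cos(2*w).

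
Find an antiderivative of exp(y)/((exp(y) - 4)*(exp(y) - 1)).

Let u = e^y, du = e^y dy.
The integral becomes ∫ du/((u-4)(u-1)); decompose into partial fractions.

log(exp(y) - 4)/3 - log(exp(y) - 1)/3 + C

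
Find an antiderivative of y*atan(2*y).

Use integration by parts with u = arctan(2*y), dv = y dy.
Then du = 2/(4*y**2 + 1) dy.

y**2*atan(2*y)/2 - y/4 + atan(2*y)/8 + C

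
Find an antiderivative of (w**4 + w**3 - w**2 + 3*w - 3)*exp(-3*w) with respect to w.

Use integration by parts with u = w**4 + w**3 - w**2 + 3*w - 3, dv = exp(-3*w) dw, so v = -exp(-3*w)/3.
Apply parts 4 times (tabular method): alternate signs, differentiate u down to 0, integrate dv up.

(-27*w**4 - 63*w**3 - 36*w**2 - 105*w + 46)*exp(-3*w)/81 + C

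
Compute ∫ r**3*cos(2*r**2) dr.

r**2*sin(2*r**2)/4 + cos(2*r**2)/8 + C

Let u = r², du = 2r dr; rewrite as (1/2)∫ u^1·cos(2u) du.
Now integrate by parts 1 time.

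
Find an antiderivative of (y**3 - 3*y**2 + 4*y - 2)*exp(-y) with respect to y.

(-y**3 - 4*y - 2)*exp(-y) + C

Use integration by parts with u = y**3 - 3*y**2 + 4*y - 2, dv = exp(-y) dy, so v = -exp(-y).
Apply parts 3 times (tabular method): alternate signs, differentiate u down to 0, integrate dv up.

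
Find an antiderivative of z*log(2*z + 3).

z**2*log(2*z + 3)/2 - z**2/4 + 3*z/4 - 9*log(2*z + 3)/8 + C

Use integration by parts with u = log(2*z + 3), dv = z dz.
Then du = 2/(2*z + 3) dz and v = z**2/2.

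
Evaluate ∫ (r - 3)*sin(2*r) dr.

Use integration by parts with u = r - 3, dv = sin(2*r) dr, so v = -cos(2*r)/2.
Apply parts 1 times (tabular method): alternate signs, differentiate u down to 0, integrate dv up.

-r*cos(2*r)/2 + sin(2*r)/4 + 3*cos(2*r)/2 + C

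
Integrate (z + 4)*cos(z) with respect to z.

z*sin(z) + 4*sin(z) + cos(z) + C

Use integration by parts with u = z + 4, dv = cos(z) dz, so v = sin(z).
Apply parts 1 times (tabular method): alternate signs, differentiate u down to 0, integrate dv up.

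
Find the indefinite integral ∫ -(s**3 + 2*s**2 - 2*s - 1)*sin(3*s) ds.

s**3*cos(3*s)/3 - s**2*sin(3*s)/3 + 2*s**2*cos(3*s)/3 - 4*s*sin(3*s)/9 - 8*s*cos(3*s)/9 + 8*sin(3*s)/27 - 13*cos(3*s)/27 + C

Use integration by parts with u = s**3 + 2*s**2 - 2*s - 1, dv = -sin(3*s) ds, so v = cos(3*s)/3.
Apply parts 3 times (tabular method): alternate signs, differentiate u down to 0, integrate dv up.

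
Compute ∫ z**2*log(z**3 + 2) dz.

z**3*log(z**3 + 2)/3 - z**3/3 + 2*log(z**3 + 2)/3 + C

Let u = z**3 + 2, so du = (3*z**2) dz.
The integral becomes (1/3)·∫ log(u) du; integrate by parts with u′=log(u), dv′=du.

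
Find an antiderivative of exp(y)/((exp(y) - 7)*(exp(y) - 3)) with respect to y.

log(exp(y) - 7)/4 - log(exp(y) - 3)/4 + C

Let u = e^y, du = e^y dy.
The integral becomes ∫ du/((u-3)(u-7)); decompose into partial fractions.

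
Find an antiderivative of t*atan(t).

Use integration by parts with u = arctan(t), dv = t dt.
Then du = 1/(t**2 + 1) dt.

t**2*atan(t)/2 - t/2 + atan(t)/2 + C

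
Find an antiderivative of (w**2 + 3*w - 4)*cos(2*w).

w**2*sin(2*w)/2 + 3*w*sin(2*w)/2 + w*cos(2*w)/2 - 9*sin(2*w)/4 + 3*cos(2*w)/4 + C

Use integration by parts with u = w**2 + 3*w - 4, dv = cos(2*w) dw, so v = sin(2*w)/2.
Apply parts 2 times (tabular method): alternate signs, differentiate u down to 0, integrate dv up.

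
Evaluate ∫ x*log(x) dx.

x**2*log(x)/2 - x**2/4 + C

Use integration by parts with u = log(x), dv = x dx.
Then du = 1/x dx and v = x**2/2.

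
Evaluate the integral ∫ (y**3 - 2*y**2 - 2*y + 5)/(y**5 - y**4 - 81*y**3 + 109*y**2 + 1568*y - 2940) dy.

Factor the denominator: (y - 7)*(y - 5)*(y - 2)*(y + 6)*(y + 7).
Partial-fraction decomposition: -211/(756*(y + 7)) + 271/(1144*(y + 6)) + 1/(1080*(y - 2)) - 35/(396*(y - 5)) + 59/(455*(y - 7)).
Integrate each term: A/(y−a) contributes A·log|y−a|.

59*log(y - 7)/455 - 35*log(y - 5)/396 + log(y - 2)/1080 + 271*log(y + 6)/1144 - 211*log(y + 7)/756 + C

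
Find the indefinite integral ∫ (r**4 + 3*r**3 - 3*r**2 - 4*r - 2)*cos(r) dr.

r**4*sin(r) + 3*r**3*sin(r) + 4*r**3*cos(r) - 15*r**2*sin(r) + 9*r**2*cos(r) - 22*r*sin(r) - 30*r*cos(r) + 28*sin(r) - 22*cos(r) + C

Use integration by parts with u = r**4 + 3*r**3 - 3*r**2 - 4*r - 2, dv = cos(r) dr, so v = sin(r).
Apply parts 4 times (tabular method): alternate signs, differentiate u down to 0, integrate dv up.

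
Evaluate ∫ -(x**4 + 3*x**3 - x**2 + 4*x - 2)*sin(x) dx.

Use integration by parts with u = x**4 + 3*x**3 - x**2 + 4*x - 2, dv = -sin(x) dx, so v = cos(x).
Apply parts 4 times (tabular method): alternate signs, differentiate u down to 0, integrate dv up.

x**4*cos(x) - 4*x**3*sin(x) + 3*x**3*cos(x) - 9*x**2*sin(x) - 13*x**2*cos(x) + 26*x*sin(x) - 14*x*cos(x) + 14*sin(x) + 24*cos(x) + C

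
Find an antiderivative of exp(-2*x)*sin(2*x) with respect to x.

-exp(-2*x)*sin(2*x)/4 - exp(-2*x)*cos(2*x)/4 + C

Let I denote the integral. Integrate by parts with u = sin(2*x), dv = exp(-2*x) dx, so v = -exp(-2*x)/2: I = -exp(-2*x)*sin(2*x)/2 + ∫ exp(-2*x)*cos(2*x) dx.
Apply parts again with u = cos(2*x), dv = exp(-2*x) dx: ∫ exp(-2*x)*cos(2*x) dx = -exp(-2*x)*cos(2*x)/2 − I. Substituting back brings back I: I = -exp(-2*x)*sin(2*x)/2 - exp(-2*x)*cos(2*x)/2 − I.
Solving for I: (1 + 1)·I equals the remaining terms, so I = (1/2)·(-exp(-2*x)*sin(2*x)/2 - exp(-2*x)*cos(2*x)/2).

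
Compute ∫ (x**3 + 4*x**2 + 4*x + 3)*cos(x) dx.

Use integration by parts with u = x**3 + 4*x**2 + 4*x + 3, dv = cos(x) dx, so v = sin(x).
Apply parts 3 times (tabular method): alternate signs, differentiate u down to 0, integrate dv up.

x**3*sin(x) + 4*x**2*sin(x) + 3*x**2*cos(x) - 2*x*sin(x) + 8*x*cos(x) - 5*sin(x) - 2*cos(x) + C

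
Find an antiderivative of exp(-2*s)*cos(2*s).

Let I denote the integral. Integrate by parts with u = cos(2*s), dv = exp(-2*s) ds, so v = -exp(-2*s)/2: I = -exp(-2*s)*cos(2*s)/2 − ∫ exp(-2*s)*sin(2*s) ds.
Apply parts again with u = sin(2*s), dv = exp(-2*s) ds: ∫ exp(-2*s)*sin(2*s) ds = -exp(-2*s)*sin(2*s)/2 + I. Substituting back brings back I: I = exp(-2*s)*sin(2*s)/2 - exp(-2*s)*cos(2*s)/2 − I.
Solving for I: (1 + 1)·I equals the remaining terms, so I = (1/2)·(exp(-2*s)*sin(2*s)/2 - exp(-2*s)*cos(2*s)/2).

exp(-2*s)*sin(2*s)/4 - exp(-2*s)*cos(2*s)/4 + C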